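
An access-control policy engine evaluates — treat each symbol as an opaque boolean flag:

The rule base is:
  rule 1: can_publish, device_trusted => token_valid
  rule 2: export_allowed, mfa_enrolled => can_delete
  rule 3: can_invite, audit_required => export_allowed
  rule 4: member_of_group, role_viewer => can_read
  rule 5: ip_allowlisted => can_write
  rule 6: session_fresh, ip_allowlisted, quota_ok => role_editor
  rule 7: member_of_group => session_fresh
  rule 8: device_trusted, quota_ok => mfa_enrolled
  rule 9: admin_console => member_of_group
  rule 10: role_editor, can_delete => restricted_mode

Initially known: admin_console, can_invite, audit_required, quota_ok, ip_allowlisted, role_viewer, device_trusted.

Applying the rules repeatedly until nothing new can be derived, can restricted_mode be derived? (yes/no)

[1] rule 3 [can_invite, audit_required => export_allowed]; rule 5 [ip_allowlisted => can_write]; rule 8 [device_trusted, quota_ok => mfa_enrolled]; rule 9 [admin_console => member_of_group]. ⇒ new: export_allowed, can_write, mfa_enrolled, member_of_group.
[2] rule 2 [export_allowed, mfa_enrolled => can_delete]; rule 4 [member_of_group, role_viewer => can_read]; rule 7 [member_of_group => session_fresh]. ⇒ new: can_delete, can_read, session_fresh.
[3] rule 6 [session_fresh, ip_allowlisted, quota_ok => role_editor]. ⇒ new: role_editor.
[4] rule 10 [role_editor, can_delete => restricted_mode]. ⇒ new: restricted_mode.
restricted_mode appears in round 4, so it is derivable.

yes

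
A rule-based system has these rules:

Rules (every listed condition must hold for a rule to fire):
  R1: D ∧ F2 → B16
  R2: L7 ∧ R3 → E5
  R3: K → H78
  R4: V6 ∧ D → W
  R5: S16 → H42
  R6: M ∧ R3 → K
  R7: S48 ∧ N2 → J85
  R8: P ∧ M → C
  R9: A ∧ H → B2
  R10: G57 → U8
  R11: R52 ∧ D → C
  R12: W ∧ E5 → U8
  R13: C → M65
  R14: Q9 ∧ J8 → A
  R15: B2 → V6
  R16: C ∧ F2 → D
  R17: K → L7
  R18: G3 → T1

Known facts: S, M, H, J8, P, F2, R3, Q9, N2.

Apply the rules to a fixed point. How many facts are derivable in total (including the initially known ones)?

Round 1 — R6, R8, R14, derive K, C, A.
Round 2 — R3, R9, R13, R16, R17, derive H78, B2, M65, D, L7.
Round 3 — R1, R2, R15, derive B16, E5, V6.
Round 4 — R4, derive W.
Round 5 — R12, derive U8.
Closure: {A, B16, B2, C, D, E5, F2, H, H78, J8, K, L7, M, M65, N2, P, Q9, R3, S, U8, V6, W} — 22 facts.

22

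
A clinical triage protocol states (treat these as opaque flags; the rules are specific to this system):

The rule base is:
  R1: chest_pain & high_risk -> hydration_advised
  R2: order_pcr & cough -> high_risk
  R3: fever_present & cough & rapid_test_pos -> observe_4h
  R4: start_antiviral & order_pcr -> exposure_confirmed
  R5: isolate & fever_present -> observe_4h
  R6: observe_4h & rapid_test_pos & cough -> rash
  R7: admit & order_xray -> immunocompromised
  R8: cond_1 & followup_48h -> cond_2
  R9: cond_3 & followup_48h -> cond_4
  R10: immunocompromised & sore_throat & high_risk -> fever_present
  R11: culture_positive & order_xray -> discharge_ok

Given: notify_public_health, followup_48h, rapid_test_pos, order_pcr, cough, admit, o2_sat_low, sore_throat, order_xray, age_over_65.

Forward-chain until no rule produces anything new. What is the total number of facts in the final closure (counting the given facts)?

[1] R2 [order_pcr & cough -> high_risk]; R7 [admit & order_xray -> immunocompromised]. ⇒ new: high_risk, immunocompromised.
[2] R10 [immunocompromised & sore_throat & high_risk -> fever_present]. ⇒ new: fever_present.
[3] R3 [fever_present & cough & rapid_test_pos -> observe_4h]. ⇒ new: observe_4h.
[4] R6 [observe_4h & rapid_test_pos & cough -> rash]. ⇒ new: rash.
Closure: {admit, age_over_65, cough, fever_present, followup_48h, high_risk, immunocompromised, notify_public_health, o2_sat_low, observe_4h, order_pcr, order_xray, rapid_test_pos, rash, sore_throat} — 15 facts.

15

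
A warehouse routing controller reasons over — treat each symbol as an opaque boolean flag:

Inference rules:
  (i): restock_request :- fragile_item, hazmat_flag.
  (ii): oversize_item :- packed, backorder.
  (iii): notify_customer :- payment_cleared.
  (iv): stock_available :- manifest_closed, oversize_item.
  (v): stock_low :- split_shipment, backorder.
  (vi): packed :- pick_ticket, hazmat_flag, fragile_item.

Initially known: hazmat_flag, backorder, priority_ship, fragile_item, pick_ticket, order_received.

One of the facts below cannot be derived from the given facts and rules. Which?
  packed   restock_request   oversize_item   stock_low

Round 1: (i) [restock_request :- fragile_item, hazmat_flag.]; (vi) [packed :- pick_ticket, hazmat_flag, fragile_item.]. New: restock_request, packed.
Round 2: (ii) [oversize_item :- packed, backorder.]. New: oversize_item.
Derived: restock_request (round 1), oversize_item (round 2), packed (round 1). stock_low never appears in any round.

stock_low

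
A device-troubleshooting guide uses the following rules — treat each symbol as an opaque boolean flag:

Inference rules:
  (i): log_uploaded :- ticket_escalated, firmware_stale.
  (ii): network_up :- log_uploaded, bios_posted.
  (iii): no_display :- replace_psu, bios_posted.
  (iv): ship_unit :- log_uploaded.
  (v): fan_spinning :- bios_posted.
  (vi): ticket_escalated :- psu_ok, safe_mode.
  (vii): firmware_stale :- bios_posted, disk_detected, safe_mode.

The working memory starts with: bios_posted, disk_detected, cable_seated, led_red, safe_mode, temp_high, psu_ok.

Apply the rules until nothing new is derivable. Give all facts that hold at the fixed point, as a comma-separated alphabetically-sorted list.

bios_posted, cable_seated, disk_detected, fan_spinning, firmware_stale, led_red, log_uploaded, network_up, psu_ok, safe_mode, ship_unit, temp_high, ticket_escalated

Round 1: (v) [fan_spinning :- bios_posted.]; (vi) [ticket_escalated :- psu_ok, safe_mode.]; (vii) [firmware_stale :- bios_posted, disk_detected, safe_mode.]. Adds fan_spinning, ticket_escalated, firmware_stale.
Round 2: (i) [log_uploaded :- ticket_escalated, firmware_stale.]. Adds log_uploaded.
Round 3: (ii) [network_up :- log_uploaded, bios_posted.]; (iv) [ship_unit :- log_uploaded.]. Adds network_up, ship_unit.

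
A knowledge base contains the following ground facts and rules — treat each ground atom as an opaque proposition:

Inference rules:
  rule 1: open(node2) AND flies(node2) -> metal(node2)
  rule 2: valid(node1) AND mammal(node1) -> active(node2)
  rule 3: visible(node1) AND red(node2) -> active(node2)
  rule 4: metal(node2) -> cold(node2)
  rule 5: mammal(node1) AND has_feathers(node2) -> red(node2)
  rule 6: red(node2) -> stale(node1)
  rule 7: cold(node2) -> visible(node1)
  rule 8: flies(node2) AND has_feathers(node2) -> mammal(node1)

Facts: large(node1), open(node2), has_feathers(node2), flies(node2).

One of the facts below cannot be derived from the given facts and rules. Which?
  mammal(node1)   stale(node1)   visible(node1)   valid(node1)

Round 1: rule 1 [open(node2) AND flies(node2) -> metal(node2)]; rule 8 [flies(node2) AND has_feathers(node2) -> mammal(node1)]. New: metal(node2), mammal(node1).
Round 2: rule 4 [metal(node2) -> cold(node2)]; rule 5 [mammal(node1) AND has_feathers(node2) -> red(node2)]. New: cold(node2), red(node2).
Round 3: rule 6 [red(node2) -> stale(node1)]; rule 7 [cold(node2) -> visible(node1)]. New: stale(node1), visible(node1).
Round 4: rule 3 [visible(node1) AND red(node2) -> active(node2)]. New: active(node2).
Derived: stale(node1) (round 3), mammal(node1) (round 1), visible(node1) (round 3). valid(node1) never appears in any round.

valid(node1)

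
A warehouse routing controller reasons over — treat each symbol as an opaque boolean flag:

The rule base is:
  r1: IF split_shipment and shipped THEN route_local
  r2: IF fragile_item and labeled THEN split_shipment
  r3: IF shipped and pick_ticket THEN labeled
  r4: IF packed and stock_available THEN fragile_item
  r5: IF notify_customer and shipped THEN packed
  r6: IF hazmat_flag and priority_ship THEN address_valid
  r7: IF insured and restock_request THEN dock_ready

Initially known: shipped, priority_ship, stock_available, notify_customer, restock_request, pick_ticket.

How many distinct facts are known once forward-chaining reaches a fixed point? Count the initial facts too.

11

Round 1: r3 [IF shipped and pick_ticket THEN labeled]; r5 [IF notify_customer and shipped THEN packed]. Adds labeled, packed.
Round 2: r4 [IF packed and stock_available THEN fragile_item]. Adds fragile_item.
Round 3: r2 [IF fragile_item and labeled THEN split_shipment]. Adds split_shipment.
Round 4: r1 [IF split_shipment and shipped THEN route_local]. Adds route_local.
Closure: {fragile_item, labeled, notify_customer, packed, pick_ticket, priority_ship, restock_request, route_local, shipped, split_shipment, stock_available} — 11 facts.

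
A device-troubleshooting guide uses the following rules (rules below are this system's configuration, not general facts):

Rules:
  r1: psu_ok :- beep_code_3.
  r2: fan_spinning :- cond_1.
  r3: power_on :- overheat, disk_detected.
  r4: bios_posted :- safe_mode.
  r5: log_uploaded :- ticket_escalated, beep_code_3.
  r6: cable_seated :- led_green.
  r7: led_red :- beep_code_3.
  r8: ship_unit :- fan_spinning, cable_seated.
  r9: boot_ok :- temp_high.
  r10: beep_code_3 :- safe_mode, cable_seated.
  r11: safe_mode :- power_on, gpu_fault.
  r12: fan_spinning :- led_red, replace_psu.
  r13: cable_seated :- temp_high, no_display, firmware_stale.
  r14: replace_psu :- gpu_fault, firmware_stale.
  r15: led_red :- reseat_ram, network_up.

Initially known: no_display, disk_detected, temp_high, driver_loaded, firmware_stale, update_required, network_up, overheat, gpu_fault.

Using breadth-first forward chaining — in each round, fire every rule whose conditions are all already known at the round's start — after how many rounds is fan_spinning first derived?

[1] r3 [power_on :- overheat, disk_detected.]; r9 [boot_ok :- temp_high.]; r13 [cable_seated :- temp_high, no_display, firmware_stale.]; r14 [replace_psu :- gpu_fault, firmware_stale.]. ⇒ new: power_on, boot_ok, cable_seated, replace_psu.
[2] r11 [safe_mode :- power_on, gpu_fault.]. ⇒ new: safe_mode.
[3] r4 [bios_posted :- safe_mode.]; r10 [beep_code_3 :- safe_mode, cable_seated.]. ⇒ new: bios_posted, beep_code_3.
[4] r1 [psu_ok :- beep_code_3.]; r7 [led_red :- beep_code_3.]. ⇒ new: psu_ok, led_red.
[5] r12 [fan_spinning :- led_red, replace_psu.]. ⇒ new: fan_spinning.
fan_spinning first appears in round 5.

5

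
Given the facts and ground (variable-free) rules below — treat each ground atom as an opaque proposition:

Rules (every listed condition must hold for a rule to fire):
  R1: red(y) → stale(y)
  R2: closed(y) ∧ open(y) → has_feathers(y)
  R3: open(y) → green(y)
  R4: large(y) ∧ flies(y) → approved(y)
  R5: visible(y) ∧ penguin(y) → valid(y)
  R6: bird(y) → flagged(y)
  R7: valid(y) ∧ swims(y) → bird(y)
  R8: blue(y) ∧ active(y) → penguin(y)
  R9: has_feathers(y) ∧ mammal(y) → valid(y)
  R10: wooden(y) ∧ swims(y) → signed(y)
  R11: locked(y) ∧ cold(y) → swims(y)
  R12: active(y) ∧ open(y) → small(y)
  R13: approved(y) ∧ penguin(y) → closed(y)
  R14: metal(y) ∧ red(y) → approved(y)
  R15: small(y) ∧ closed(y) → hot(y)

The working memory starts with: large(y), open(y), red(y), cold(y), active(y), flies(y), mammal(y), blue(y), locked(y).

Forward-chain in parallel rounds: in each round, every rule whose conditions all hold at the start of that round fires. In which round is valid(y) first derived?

4

Round 1 — R1, R3, R4, R8, R11, R12, derive stale(y), green(y), approved(y), penguin(y), swims(y), small(y).
Round 2 — R13, derive closed(y).
Round 3 — R2, R15, derive has_feathers(y), hot(y).
Round 4 — R9, derive valid(y).
valid(y) first appears in round 4.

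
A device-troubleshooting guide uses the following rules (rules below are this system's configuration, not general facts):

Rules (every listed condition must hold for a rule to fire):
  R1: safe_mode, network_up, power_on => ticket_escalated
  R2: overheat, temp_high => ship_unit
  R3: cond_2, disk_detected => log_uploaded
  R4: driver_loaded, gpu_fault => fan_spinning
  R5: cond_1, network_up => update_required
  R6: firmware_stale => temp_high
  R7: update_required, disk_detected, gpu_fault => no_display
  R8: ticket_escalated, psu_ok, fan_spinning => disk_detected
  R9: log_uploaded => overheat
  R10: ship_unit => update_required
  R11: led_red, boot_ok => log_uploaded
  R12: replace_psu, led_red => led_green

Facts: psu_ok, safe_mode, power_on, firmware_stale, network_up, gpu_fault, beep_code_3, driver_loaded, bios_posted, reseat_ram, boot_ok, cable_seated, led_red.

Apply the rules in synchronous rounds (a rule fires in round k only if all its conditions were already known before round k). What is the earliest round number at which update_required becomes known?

4

Round 1: R1 [safe_mode, network_up, power_on => ticket_escalated]; R4 [driver_loaded, gpu_fault => fan_spinning]; R6 [firmware_stale => temp_high]; R11 [led_red, boot_ok => log_uploaded]. New: ticket_escalated, fan_spinning, temp_high, log_uploaded.
Round 2: R8 [ticket_escalated, psu_ok, fan_spinning => disk_detected]; R9 [log_uploaded => overheat]. New: disk_detected, overheat.
Round 3: R2 [overheat, temp_high => ship_unit]. New: ship_unit.
Round 4: R10 [ship_unit => update_required]. New: update_required.
update_required first appears in round 4.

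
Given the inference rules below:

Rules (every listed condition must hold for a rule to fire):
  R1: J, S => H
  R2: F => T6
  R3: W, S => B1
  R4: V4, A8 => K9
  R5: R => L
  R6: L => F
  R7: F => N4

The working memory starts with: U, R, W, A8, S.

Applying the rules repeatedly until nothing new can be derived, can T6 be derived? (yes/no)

Round 1 fires R3, R5, giving B1, L.
Round 2 fires R6, giving F.
Round 3 fires R2, R7, giving T6, N4.
T6 appears in round 3, so it is derivable.

yes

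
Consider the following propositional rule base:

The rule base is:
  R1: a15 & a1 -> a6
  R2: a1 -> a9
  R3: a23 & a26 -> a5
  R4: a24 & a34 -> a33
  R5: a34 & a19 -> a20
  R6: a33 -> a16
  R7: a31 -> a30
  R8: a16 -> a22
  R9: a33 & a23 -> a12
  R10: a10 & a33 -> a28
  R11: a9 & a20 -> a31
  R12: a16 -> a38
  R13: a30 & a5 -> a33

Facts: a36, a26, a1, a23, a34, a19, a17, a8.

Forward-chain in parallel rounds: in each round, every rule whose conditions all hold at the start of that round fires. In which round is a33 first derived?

4

Round 1 — R2, R3, R5, derive a9, a5, a20.
Round 2 — R11, derive a31.
Round 3 — R7, derive a30.
Round 4 — R13, derive a33.
a33 first appears in round 4.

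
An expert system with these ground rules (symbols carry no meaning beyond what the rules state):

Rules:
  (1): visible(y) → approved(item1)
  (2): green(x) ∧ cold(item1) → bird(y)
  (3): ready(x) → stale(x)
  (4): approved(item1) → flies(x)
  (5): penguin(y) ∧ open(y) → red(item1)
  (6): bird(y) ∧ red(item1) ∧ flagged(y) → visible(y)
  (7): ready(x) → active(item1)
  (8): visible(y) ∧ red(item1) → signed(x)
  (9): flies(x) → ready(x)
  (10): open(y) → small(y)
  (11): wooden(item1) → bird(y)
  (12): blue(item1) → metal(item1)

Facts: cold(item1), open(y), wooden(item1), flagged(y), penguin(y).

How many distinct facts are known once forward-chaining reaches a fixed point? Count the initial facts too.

15

Round 1: (5) [penguin(y) ∧ open(y) → red(item1)]; (10) [open(y) → small(y)]; (11) [wooden(item1) → bird(y)]. New: red(item1), small(y), bird(y).
Round 2: (6) [bird(y) ∧ red(item1) ∧ flagged(y) → visible(y)]. New: visible(y).
Round 3: (1) [visible(y) → approved(item1)]; (8) [visible(y) ∧ red(item1) → signed(x)]. New: approved(item1), signed(x).
Round 4: (4) [approved(item1) → flies(x)]. New: flies(x).
Round 5: (9) [flies(x) → ready(x)]. New: ready(x).
Round 6: (3) [ready(x) → stale(x)]; (7) [ready(x) → active(item1)]. New: stale(x), active(item1).
Closure: {active(item1), approved(item1), bird(y), cold(item1), flagged(y), flies(x), open(y), penguin(y), ready(x), red(item1), signed(x), small(y), stale(x), visible(y), wooden(item1)} — 15 facts.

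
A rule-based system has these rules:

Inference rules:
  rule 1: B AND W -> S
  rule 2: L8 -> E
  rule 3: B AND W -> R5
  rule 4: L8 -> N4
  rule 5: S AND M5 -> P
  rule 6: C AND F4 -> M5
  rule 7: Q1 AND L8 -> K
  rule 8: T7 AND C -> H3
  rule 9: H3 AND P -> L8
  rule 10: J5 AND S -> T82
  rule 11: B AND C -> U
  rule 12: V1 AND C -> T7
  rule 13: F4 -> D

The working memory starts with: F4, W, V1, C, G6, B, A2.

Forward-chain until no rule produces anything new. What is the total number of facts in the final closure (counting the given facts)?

[1] rule 1 [B AND W -> S]; rule 3 [B AND W -> R5]; rule 6 [C AND F4 -> M5]; rule 11 [B AND C -> U]; rule 12 [V1 AND C -> T7]; rule 13 [F4 -> D]. ⇒ new: S, R5, M5, U, T7, D.
[2] rule 5 [S AND M5 -> P]; rule 8 [T7 AND C -> H3]. ⇒ new: P, H3.
[3] rule 9 [H3 AND P -> L8]. ⇒ new: L8.
[4] rule 2 [L8 -> E]; rule 4 [L8 -> N4]. ⇒ new: E, N4.
Closure: {A2, B, C, D, E, F4, G6, H3, L8, M5, N4, P, R5, S, T7, U, V1, W} — 18 facts.

18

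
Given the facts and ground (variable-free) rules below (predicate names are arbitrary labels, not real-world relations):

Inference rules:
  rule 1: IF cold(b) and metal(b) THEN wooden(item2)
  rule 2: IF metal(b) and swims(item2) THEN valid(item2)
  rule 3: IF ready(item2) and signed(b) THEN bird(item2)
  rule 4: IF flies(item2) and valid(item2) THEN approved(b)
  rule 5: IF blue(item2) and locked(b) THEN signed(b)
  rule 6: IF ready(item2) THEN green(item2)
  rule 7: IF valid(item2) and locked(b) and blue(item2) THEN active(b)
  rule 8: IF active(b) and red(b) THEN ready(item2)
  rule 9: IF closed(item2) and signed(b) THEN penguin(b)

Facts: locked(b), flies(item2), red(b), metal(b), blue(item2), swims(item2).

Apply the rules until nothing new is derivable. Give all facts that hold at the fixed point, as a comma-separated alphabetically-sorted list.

active(b), approved(b), bird(item2), blue(item2), flies(item2), green(item2), locked(b), metal(b), ready(item2), red(b), signed(b), swims(item2), valid(item2)

[1] rule 2 [IF metal(b) and swims(item2) THEN valid(item2)]; rule 5 [IF blue(item2) and locked(b) THEN signed(b)]. ⇒ new: valid(item2), signed(b).
[2] rule 4 [IF flies(item2) and valid(item2) THEN approved(b)]; rule 7 [IF valid(item2) and locked(b) and blue(item2) THEN active(b)]. ⇒ new: approved(b), active(b).
[3] rule 8 [IF active(b) and red(b) THEN ready(item2)]. ⇒ new: ready(item2).
[4] rule 3 [IF ready(item2) and signed(b) THEN bird(item2)]; rule 6 [IF ready(item2) THEN green(item2)]. ⇒ new: bird(item2), green(item2).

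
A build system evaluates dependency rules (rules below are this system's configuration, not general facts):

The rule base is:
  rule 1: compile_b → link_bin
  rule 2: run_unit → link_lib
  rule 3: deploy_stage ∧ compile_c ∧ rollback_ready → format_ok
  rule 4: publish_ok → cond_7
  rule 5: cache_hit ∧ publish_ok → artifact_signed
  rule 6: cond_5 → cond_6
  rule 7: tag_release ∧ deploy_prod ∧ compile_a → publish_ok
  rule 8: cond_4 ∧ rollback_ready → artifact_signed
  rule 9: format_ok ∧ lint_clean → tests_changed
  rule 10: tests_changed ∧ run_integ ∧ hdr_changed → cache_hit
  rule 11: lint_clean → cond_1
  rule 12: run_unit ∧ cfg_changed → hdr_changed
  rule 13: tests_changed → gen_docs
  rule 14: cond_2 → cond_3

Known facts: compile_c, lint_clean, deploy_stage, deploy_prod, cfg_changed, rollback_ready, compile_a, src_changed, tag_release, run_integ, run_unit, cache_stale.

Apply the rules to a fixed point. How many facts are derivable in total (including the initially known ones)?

22

Round 1 fires rule 2, rule 3, rule 7, rule 11, rule 12, giving link_lib, format_ok, publish_ok, cond_1, hdr_changed.
Round 2 fires rule 4, rule 9, giving cond_7, tests_changed.
Round 3 fires rule 10, rule 13, giving cache_hit, gen_docs.
Round 4 fires rule 5, giving artifact_signed.
Closure: {artifact_signed, cache_hit, cache_stale, cfg_changed, compile_a, compile_c, cond_1, cond_7, deploy_prod, deploy_stage, format_ok, gen_docs, hdr_changed, link_lib, lint_clean, publish_ok, rollback_ready, run_integ, run_unit, src_changed, tag_release, tests_changed} — 22 facts.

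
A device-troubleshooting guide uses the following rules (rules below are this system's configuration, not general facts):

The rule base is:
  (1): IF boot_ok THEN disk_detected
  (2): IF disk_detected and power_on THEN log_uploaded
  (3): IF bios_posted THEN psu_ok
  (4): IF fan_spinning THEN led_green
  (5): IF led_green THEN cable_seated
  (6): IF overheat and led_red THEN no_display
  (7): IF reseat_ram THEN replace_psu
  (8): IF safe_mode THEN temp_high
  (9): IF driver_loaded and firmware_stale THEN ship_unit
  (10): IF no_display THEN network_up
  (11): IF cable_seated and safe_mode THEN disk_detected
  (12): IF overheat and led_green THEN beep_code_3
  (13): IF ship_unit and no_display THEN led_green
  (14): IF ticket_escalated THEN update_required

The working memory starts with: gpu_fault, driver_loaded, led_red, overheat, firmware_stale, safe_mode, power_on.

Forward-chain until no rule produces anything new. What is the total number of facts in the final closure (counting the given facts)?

16

Round 1: (6) [IF overheat and led_red THEN no_display]; (8) [IF safe_mode THEN temp_high]; (9) [IF driver_loaded and firmware_stale THEN ship_unit]. Adds no_display, temp_high, ship_unit.
Round 2: (10) [IF no_display THEN network_up]; (13) [IF ship_unit and no_display THEN led_green]. Adds network_up, led_green.
Round 3: (5) [IF led_green THEN cable_seated]; (12) [IF overheat and led_green THEN beep_code_3]. Adds cable_seated, beep_code_3.
Round 4: (11) [IF cable_seated and safe_mode THEN disk_detected]. Adds disk_detected.
Round 5: (2) [IF disk_detected and power_on THEN log_uploaded]. Adds log_uploaded.
Closure: {beep_code_3, cable_seated, disk_detected, driver_loaded, firmware_stale, gpu_fault, led_green, led_red, log_uploaded, network_up, no_display, overheat, power_on, safe_mode, ship_unit, temp_high} — 16 facts.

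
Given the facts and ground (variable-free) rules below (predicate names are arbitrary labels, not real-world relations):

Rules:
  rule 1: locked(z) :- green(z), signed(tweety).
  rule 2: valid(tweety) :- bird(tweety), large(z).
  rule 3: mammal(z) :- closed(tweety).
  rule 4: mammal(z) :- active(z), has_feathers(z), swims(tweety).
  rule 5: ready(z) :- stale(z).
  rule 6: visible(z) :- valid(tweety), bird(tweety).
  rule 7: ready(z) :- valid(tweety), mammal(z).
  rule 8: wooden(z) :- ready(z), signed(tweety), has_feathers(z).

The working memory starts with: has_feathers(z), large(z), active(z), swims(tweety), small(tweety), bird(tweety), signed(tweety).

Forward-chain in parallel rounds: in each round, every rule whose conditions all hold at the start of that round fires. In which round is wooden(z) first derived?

3

Round 1: rule 2 [valid(tweety) :- bird(tweety), large(z).]; rule 4 [mammal(z) :- active(z), has_feathers(z), swims(tweety).]. New: valid(tweety), mammal(z).
Round 2: rule 6 [visible(z) :- valid(tweety), bird(tweety).]; rule 7 [ready(z) :- valid(tweety), mammal(z).]. New: visible(z), ready(z).
Round 3: rule 8 [wooden(z) :- ready(z), signed(tweety), has_feathers(z).]. New: wooden(z).
wooden(z) first appears in round 3.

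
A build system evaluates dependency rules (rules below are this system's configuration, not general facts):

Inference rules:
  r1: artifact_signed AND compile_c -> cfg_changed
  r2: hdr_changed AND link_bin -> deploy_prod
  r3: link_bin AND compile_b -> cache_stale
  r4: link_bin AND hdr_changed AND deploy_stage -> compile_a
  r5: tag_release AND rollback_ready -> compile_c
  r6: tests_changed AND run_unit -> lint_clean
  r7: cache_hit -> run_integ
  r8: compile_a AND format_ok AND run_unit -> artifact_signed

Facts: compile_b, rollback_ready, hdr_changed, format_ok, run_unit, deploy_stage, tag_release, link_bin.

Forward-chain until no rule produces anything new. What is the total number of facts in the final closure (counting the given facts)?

14

[1] r2 [hdr_changed AND link_bin -> deploy_prod]; r3 [link_bin AND compile_b -> cache_stale]; r4 [link_bin AND hdr_changed AND deploy_stage -> compile_a]; r5 [tag_release AND rollback_ready -> compile_c]. ⇒ new: deploy_prod, cache_stale, compile_a, compile_c.
[2] r8 [compile_a AND format_ok AND run_unit -> artifact_signed]. ⇒ new: artifact_signed.
[3] r1 [artifact_signed AND compile_c -> cfg_changed]. ⇒ new: cfg_changed.
Closure: {artifact_signed, cache_stale, cfg_changed, compile_a, compile_b, compile_c, deploy_prod, deploy_stage, format_ok, hdr_changed, link_bin, rollback_ready, run_unit, tag_release} — 14 facts.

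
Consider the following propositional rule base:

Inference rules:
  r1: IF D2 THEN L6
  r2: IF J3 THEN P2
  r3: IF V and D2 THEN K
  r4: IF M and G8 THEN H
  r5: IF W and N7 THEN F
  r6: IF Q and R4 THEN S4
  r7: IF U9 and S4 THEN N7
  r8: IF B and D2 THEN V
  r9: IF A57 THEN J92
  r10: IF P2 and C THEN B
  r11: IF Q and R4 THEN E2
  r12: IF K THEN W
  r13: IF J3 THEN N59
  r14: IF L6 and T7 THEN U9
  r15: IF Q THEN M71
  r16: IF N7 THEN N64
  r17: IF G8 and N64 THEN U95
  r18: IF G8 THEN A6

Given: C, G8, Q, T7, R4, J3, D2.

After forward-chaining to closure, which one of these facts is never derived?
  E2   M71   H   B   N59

Round 1: r1 [IF D2 THEN L6]; r2 [IF J3 THEN P2]; r6 [IF Q and R4 THEN S4]; r11 [IF Q and R4 THEN E2]; r13 [IF J3 THEN N59]; r15 [IF Q THEN M71]; r18 [IF G8 THEN A6]. New: L6, P2, S4, E2, N59, M71, A6.
Round 2: r10 [IF P2 and C THEN B]; r14 [IF L6 and T7 THEN U9]. New: B, U9.
Round 3: r7 [IF U9 and S4 THEN N7]; r8 [IF B and D2 THEN V]. New: N7, V.
Round 4: r3 [IF V and D2 THEN K]; r16 [IF N7 THEN N64]. New: K, N64.
Round 5: r12 [IF K THEN W]; r17 [IF G8 and N64 THEN U95]. New: W, U95.
Round 6: r5 [IF W and N7 THEN F]. New: F.
Derived: N59 (round 1), E2 (round 1), B (round 2), M71 (round 1). H never appears in any round.

H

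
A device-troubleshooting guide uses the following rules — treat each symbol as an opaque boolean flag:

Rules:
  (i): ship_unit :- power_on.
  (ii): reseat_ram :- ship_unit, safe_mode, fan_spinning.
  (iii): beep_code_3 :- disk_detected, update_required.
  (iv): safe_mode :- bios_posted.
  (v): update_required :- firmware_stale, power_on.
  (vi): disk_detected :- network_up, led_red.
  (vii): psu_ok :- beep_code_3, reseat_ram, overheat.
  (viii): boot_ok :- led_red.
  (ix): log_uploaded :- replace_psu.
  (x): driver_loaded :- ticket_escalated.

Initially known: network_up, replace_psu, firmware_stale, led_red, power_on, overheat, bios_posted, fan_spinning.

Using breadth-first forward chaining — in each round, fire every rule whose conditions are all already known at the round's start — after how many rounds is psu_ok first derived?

[1] (i) [ship_unit :- power_on.]; (iv) [safe_mode :- bios_posted.]; (v) [update_required :- firmware_stale, power_on.]; (vi) [disk_detected :- network_up, led_red.]; (viii) [boot_ok :- led_red.]; (ix) [log_uploaded :- replace_psu.]. ⇒ new: ship_unit, safe_mode, update_required, disk_detected, boot_ok, log_uploaded.
[2] (ii) [reseat_ram :- ship_unit, safe_mode, fan_spinning.]; (iii) [beep_code_3 :- disk_detected, update_required.]. ⇒ new: reseat_ram, beep_code_3.
[3] (vii) [psu_ok :- beep_code_3, reseat_ram, overheat.]. ⇒ new: psu_ok.
psu_ok first appears in round 3.

3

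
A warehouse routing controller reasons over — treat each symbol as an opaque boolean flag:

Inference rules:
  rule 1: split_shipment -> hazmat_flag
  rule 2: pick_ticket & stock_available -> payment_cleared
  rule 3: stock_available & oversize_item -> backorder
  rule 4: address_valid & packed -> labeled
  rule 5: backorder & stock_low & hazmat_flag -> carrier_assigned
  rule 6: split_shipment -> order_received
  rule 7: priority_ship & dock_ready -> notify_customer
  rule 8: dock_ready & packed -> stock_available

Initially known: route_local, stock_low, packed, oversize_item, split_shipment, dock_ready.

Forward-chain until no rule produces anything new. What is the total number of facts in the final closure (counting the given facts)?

11

Round 1: rule 1 [split_shipment -> hazmat_flag]; rule 6 [split_shipment -> order_received]; rule 8 [dock_ready & packed -> stock_available]. Adds hazmat_flag, order_received, stock_available.
Round 2: rule 3 [stock_available & oversize_item -> backorder]. Adds backorder.
Round 3: rule 5 [backorder & stock_low & hazmat_flag -> carrier_assigned]. Adds carrier_assigned.
Closure: {backorder, carrier_assigned, dock_ready, hazmat_flag, order_received, oversize_item, packed, route_local, split_shipment, stock_available, stock_low} — 11 facts.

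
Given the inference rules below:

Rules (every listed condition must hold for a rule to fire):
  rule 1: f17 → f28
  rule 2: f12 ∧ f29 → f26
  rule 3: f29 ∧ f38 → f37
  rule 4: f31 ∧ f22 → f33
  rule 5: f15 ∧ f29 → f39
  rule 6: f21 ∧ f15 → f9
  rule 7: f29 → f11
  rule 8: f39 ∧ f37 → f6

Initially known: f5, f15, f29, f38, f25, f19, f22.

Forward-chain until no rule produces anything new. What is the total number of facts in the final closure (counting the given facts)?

[1] rule 3 [f29 ∧ f38 → f37]; rule 5 [f15 ∧ f29 → f39]; rule 7 [f29 → f11]. ⇒ new: f37, f39, f11.
[2] rule 8 [f39 ∧ f37 → f6]. ⇒ new: f6.
Closure: {f11, f15, f19, f22, f25, f29, f37, f38, f39, f5, f6} — 11 facts.

11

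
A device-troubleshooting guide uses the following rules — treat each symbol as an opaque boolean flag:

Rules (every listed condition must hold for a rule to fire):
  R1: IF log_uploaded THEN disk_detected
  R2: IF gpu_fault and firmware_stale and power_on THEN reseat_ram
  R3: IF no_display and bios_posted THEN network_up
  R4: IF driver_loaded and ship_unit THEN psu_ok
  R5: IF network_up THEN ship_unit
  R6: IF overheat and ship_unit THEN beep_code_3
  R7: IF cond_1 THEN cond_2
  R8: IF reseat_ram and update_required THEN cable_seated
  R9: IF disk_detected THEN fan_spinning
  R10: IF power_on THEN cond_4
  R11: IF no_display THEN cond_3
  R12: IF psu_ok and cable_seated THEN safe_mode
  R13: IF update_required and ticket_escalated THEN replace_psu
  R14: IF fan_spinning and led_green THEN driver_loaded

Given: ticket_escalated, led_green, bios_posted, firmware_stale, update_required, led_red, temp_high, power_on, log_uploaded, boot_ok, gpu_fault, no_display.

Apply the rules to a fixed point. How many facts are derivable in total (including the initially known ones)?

24

Round 1: R1 [IF log_uploaded THEN disk_detected]; R2 [IF gpu_fault and firmware_stale and power_on THEN reseat_ram]; R3 [IF no_display and bios_posted THEN network_up]; R10 [IF power_on THEN cond_4]; R11 [IF no_display THEN cond_3]; R13 [IF update_required and ticket_escalated THEN replace_psu]. New: disk_detected, reseat_ram, network_up, cond_4, cond_3, replace_psu.
Round 2: R5 [IF network_up THEN ship_unit]; R8 [IF reseat_ram and update_required THEN cable_seated]; R9 [IF disk_detected THEN fan_spinning]. New: ship_unit, cable_seated, fan_spinning.
Round 3: R14 [IF fan_spinning and led_green THEN driver_loaded]. New: driver_loaded.
Round 4: R4 [IF driver_loaded and ship_unit THEN psu_ok]. New: psu_ok.
Round 5: R12 [IF psu_ok and cable_seated THEN safe_mode]. New: safe_mode.
Closure: {bios_posted, boot_ok, cable_seated, cond_3, cond_4, disk_detected, driver_loaded, fan_spinning, firmware_stale, gpu_fault, led_green, led_red, log_uploaded, network_up, no_display, power_on, psu_ok, replace_psu, reseat_ram, safe_mode, ship_unit, temp_high, ticket_escalated, update_required} — 24 facts.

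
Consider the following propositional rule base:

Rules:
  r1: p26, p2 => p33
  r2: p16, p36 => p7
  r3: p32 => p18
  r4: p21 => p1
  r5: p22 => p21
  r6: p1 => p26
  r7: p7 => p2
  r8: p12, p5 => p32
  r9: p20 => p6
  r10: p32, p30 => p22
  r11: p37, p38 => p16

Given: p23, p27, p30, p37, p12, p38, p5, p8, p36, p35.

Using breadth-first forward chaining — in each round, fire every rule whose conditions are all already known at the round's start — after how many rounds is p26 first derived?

Round 1: r8 [p12, p5 => p32]; r11 [p37, p38 => p16]. New: p32, p16.
Round 2: r2 [p16, p36 => p7]; r3 [p32 => p18]; r10 [p32, p30 => p22]. New: p7, p18, p22.
Round 3: r5 [p22 => p21]; r7 [p7 => p2]. New: p21, p2.
Round 4: r4 [p21 => p1]. New: p1.
Round 5: r6 [p1 => p26]. New: p26.
p26 first appears in round 5.

5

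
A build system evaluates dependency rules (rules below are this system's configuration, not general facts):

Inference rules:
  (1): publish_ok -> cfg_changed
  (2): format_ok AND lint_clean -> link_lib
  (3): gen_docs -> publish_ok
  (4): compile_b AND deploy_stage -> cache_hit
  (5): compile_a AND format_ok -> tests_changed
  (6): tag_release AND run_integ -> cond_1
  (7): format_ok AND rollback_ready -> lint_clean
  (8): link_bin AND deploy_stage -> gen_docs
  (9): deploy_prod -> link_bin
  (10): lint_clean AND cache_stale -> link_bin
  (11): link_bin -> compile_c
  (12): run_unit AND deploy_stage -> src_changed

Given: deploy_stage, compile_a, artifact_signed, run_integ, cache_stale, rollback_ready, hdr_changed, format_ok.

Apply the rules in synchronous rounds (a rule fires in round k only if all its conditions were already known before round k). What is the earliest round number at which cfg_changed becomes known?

Round 1: (5) [compile_a AND format_ok -> tests_changed]; (7) [format_ok AND rollback_ready -> lint_clean]. Adds tests_changed, lint_clean.
Round 2: (2) [format_ok AND lint_clean -> link_lib]; (10) [lint_clean AND cache_stale -> link_bin]. Adds link_lib, link_bin.
Round 3: (8) [link_bin AND deploy_stage -> gen_docs]; (11) [link_bin -> compile_c]. Adds gen_docs, compile_c.
Round 4: (3) [gen_docs -> publish_ok]. Adds publish_ok.
Round 5: (1) [publish_ok -> cfg_changed]. Adds cfg_changed.
cfg_changed first appears in round 5.

5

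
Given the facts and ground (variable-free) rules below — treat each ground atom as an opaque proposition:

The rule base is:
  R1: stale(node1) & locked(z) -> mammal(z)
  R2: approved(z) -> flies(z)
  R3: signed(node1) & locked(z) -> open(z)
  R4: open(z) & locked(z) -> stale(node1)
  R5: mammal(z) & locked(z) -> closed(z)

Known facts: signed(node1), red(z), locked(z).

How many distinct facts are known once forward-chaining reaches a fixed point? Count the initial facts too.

Round 1 — R3, derive open(z).
Round 2 — R4, derive stale(node1).
Round 3 — R1, derive mammal(z).
Round 4 — R5, derive closed(z).
Closure: {closed(z), locked(z), mammal(z), open(z), red(z), signed(node1), stale(node1)} — 7 facts.

7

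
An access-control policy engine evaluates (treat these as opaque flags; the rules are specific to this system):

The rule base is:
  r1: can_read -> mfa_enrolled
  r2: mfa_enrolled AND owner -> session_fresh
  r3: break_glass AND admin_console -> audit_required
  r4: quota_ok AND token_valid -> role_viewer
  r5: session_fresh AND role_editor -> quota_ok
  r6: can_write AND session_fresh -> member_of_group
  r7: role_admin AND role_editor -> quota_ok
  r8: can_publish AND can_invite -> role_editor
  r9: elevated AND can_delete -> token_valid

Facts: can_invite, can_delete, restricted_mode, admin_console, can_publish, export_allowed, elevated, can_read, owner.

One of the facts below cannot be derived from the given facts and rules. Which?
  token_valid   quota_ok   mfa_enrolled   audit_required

audit_required

Round 1: r1 [can_read -> mfa_enrolled]; r8 [can_publish AND can_invite -> role_editor]; r9 [elevated AND can_delete -> token_valid]. Adds mfa_enrolled, role_editor, token_valid.
Round 2: r2 [mfa_enrolled AND owner -> session_fresh]. Adds session_fresh.
Round 3: r5 [session_fresh AND role_editor -> quota_ok]. Adds quota_ok.
Round 4: r4 [quota_ok AND token_valid -> role_viewer]. Adds role_viewer.
Derived: mfa_enrolled (round 1), quota_ok (round 3), token_valid (round 1). audit_required never appears in any round.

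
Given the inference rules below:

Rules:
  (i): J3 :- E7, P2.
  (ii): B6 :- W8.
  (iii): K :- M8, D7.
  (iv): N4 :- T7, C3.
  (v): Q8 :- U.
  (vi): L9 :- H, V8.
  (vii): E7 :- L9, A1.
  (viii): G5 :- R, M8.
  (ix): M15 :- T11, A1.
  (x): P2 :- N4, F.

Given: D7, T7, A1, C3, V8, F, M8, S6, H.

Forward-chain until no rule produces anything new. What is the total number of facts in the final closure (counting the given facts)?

15

[1] (iii) [K :- M8, D7.]; (iv) [N4 :- T7, C3.]; (vi) [L9 :- H, V8.]. ⇒ new: K, N4, L9.
[2] (vii) [E7 :- L9, A1.]; (x) [P2 :- N4, F.]. ⇒ new: E7, P2.
[3] (i) [J3 :- E7, P2.]. ⇒ new: J3.
Closure: {A1, C3, D7, E7, F, H, J3, K, L9, M8, N4, P2, S6, T7, V8} — 15 facts.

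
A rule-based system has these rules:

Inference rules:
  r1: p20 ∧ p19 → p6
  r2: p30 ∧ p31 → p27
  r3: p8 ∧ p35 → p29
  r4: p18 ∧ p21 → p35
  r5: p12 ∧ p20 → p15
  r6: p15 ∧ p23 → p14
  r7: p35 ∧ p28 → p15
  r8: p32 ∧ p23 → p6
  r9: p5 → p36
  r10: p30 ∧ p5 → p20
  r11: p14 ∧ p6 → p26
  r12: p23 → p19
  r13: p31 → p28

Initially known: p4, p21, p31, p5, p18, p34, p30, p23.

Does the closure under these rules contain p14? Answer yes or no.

Round 1 fires r2, r4, r9, r10, r12, r13, giving p27, p35, p36, p20, p19, p28.
Round 2 fires r1, r7, giving p6, p15.
Round 3 fires r6, giving p14.
Round 4 fires r11, giving p26.
p14 appears in round 3, so it is derivable.

yes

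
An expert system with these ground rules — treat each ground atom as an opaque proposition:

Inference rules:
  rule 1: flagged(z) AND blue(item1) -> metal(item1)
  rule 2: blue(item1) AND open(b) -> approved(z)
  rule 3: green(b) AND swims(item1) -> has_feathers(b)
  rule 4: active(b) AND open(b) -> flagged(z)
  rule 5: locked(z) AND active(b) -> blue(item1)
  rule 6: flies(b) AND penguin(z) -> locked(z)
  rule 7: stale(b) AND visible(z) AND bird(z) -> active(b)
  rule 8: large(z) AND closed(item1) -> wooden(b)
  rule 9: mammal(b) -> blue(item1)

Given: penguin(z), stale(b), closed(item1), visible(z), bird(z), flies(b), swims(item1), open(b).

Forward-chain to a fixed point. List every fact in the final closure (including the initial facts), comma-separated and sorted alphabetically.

active(b), approved(z), bird(z), blue(item1), closed(item1), flagged(z), flies(b), locked(z), metal(item1), open(b), penguin(z), stale(b), swims(item1), visible(z)

Round 1: rule 6 [flies(b) AND penguin(z) -> locked(z)]; rule 7 [stale(b) AND visible(z) AND bird(z) -> active(b)]. New: locked(z), active(b).
Round 2: rule 4 [active(b) AND open(b) -> flagged(z)]; rule 5 [locked(z) AND active(b) -> blue(item1)]. New: flagged(z), blue(item1).
Round 3: rule 1 [flagged(z) AND blue(item1) -> metal(item1)]; rule 2 [blue(item1) AND open(b) -> approved(z)]. New: metal(item1), approved(z).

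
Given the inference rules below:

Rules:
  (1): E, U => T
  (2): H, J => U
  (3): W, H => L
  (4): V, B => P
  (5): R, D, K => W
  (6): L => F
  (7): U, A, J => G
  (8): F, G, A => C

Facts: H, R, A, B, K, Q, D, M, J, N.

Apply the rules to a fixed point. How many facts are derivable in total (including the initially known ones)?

Round 1: (2) [H, J => U]; (5) [R, D, K => W]. Adds U, W.
Round 2: (3) [W, H => L]; (7) [U, A, J => G]. Adds L, G.
Round 3: (6) [L => F]. Adds F.
Round 4: (8) [F, G, A => C]. Adds C.
Closure: {A, B, C, D, F, G, H, J, K, L, M, N, Q, R, U, W} — 16 facts.

16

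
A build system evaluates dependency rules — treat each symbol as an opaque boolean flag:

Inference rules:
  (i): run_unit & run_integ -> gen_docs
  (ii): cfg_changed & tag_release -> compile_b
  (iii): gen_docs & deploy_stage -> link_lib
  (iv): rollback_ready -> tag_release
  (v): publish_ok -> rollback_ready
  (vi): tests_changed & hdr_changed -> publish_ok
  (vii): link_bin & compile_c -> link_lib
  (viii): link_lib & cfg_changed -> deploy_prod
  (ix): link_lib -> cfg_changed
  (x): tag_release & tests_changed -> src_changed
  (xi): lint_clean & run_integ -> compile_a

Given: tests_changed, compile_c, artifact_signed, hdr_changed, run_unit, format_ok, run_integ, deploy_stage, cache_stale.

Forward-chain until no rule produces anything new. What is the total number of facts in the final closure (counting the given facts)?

Round 1: (i) [run_unit & run_integ -> gen_docs]; (vi) [tests_changed & hdr_changed -> publish_ok]. New: gen_docs, publish_ok.
Round 2: (iii) [gen_docs & deploy_stage -> link_lib]; (v) [publish_ok -> rollback_ready]. New: link_lib, rollback_ready.
Round 3: (iv) [rollback_ready -> tag_release]; (ix) [link_lib -> cfg_changed]. New: tag_release, cfg_changed.
Round 4: (ii) [cfg_changed & tag_release -> compile_b]; (viii) [link_lib & cfg_changed -> deploy_prod]; (x) [tag_release & tests_changed -> src_changed]. New: compile_b, deploy_prod, src_changed.
Closure: {artifact_signed, cache_stale, cfg_changed, compile_b, compile_c, deploy_prod, deploy_stage, format_ok, gen_docs, hdr_changed, link_lib, publish_ok, rollback_ready, run_integ, run_unit, src_changed, tag_release, tests_changed} — 18 facts.

18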